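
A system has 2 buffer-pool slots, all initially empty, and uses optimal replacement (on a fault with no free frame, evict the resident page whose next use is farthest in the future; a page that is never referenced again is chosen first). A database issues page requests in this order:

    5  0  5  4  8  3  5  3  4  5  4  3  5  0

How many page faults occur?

8

5: miss, frames {5}
0: miss, frames {5,0}
5: hit
4: miss, evict 0, frames {5,4}
8: miss, evict 4, frames {5,8}
3: miss, evict 8, frames {5,3}
5: hit
3: hit
4: miss, evict 3, frames {5,4}
5: hit
4: hit
3: miss, evict 4, frames {5,3}
5: hit
0: miss, evict 3, frames {5,0}
Page faults: 8.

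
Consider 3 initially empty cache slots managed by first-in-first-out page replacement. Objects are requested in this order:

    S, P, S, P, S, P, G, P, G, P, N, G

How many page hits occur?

S → fault, frames [S]
P → fault, frames [S, P]
S → hit
P → hit
S → hit
P → hit
G → fault, frames [S, P, G]
P → hit
G → hit
P → hit
N → fault, evict S, frames [P, G, N]
G → hit
Hits: 8.

8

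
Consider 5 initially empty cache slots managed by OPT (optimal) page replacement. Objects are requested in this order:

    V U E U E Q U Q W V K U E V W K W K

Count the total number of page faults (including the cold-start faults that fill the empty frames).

V -> miss, frames {V}
U -> miss, frames {V,U}
E -> miss, frames {V,U,E}
U -> hit
E -> hit
Q -> miss, frames {V,U,E,Q}
U -> hit
Q -> hit
W -> miss, frames {V,U,E,Q,W}
V -> hit
K -> miss, evict Q, frames {V,U,E,W,K}
U -> hit
E -> hit
V -> hit
W -> hit
K -> hit
W -> hit
K -> hit
Page faults: 6.

6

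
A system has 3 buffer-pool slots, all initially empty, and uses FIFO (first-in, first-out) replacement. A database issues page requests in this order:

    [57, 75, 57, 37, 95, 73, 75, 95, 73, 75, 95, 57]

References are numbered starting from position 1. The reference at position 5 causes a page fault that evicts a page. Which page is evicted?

57

pos 1: 57 → miss, frames {57}
pos 2: 75 → miss, frames {57,75}
pos 3: 57 → hit
pos 4: 37 → miss, frames {57,75,37}
pos 5: 95 → miss, evict 57, frames {75,37,95}
At position 5, page 57 is evicted.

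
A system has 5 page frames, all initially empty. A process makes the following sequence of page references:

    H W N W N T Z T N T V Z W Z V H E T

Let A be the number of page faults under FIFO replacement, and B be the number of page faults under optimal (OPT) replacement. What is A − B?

1

Under FIFO: F F F . . F F . . . F . . . . F F . → 8 faults.
Under OPT: F F F . . F F . . . F . . . . . F . → 7 faults.
A − B = 8 − 7 = 1.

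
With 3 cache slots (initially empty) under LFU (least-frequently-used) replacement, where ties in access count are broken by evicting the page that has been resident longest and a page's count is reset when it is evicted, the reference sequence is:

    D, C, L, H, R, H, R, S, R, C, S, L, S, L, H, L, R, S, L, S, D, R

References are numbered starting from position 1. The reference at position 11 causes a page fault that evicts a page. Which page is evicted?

C

pos 1: D → fault, frames (D)
pos 2: C → fault, frames (D C)
pos 3: L → fault, frames (D C L)
pos 4: H → fault, evict D, frames (C L H)
pos 5: R → fault, evict C, frames (L H R)
pos 6: H → hit
pos 7: R → hit
pos 8: S → fault, evict L, frames (H R S)
pos 9: R → hit
pos 10: C → fault, evict S, frames (H R C)
pos 11: S → fault, evict C, frames (H R S)
At position 11, page C is evicted.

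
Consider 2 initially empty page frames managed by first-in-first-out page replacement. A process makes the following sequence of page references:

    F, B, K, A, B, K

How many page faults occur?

F → fault, frames [F]
B → fault, frames [F, B]
K → fault, evict F, frames [B, K]
A → fault, evict B, frames [K, A]
B → fault, evict K, frames [A, B]
K → fault, evict A, frames [B, K]
Page faults: 6.

6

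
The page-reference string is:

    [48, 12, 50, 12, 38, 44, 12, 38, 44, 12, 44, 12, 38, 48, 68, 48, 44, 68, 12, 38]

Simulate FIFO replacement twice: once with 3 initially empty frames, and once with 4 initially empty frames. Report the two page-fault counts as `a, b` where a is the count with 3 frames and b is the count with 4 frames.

3 frames: F F F . F F F . . . . . . F F . F . F F → 11 faults.
4 frames: F F F . F F . . . . . . . F F . . . F F → 9 faults.
9 < 11: adding a frame reduced faults, as is typical.

11, 9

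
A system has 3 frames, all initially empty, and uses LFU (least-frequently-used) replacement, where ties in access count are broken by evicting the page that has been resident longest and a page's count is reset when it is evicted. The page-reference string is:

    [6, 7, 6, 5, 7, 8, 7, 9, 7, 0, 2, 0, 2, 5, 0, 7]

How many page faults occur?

6: miss, frames {6}
7: miss, frames {6,7}
6: hit
5: miss, frames {6,7,5}
7: hit
8: miss, evict 5, frames {6,7,8}
7: hit
9: miss, evict 8, frames {6,7,9}
7: hit
0: miss, evict 9, frames {6,7,0}
2: miss, evict 0, frames {6,7,2}
0: miss, evict 2, frames {6,7,0}
2: miss, evict 0, frames {6,7,2}
5: miss, evict 2, frames {6,7,5}
0: miss, evict 5, frames {6,7,0}
7: hit
Page faults: 11.

11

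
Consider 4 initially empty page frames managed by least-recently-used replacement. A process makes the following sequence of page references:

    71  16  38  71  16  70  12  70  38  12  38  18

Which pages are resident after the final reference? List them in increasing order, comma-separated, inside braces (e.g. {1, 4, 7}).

{12, 18, 38, 70}

71 -> miss, frames (71)
16 -> miss, frames (71 16)
38 -> miss, frames (71 16 38)
71 -> hit
16 -> hit
70 -> miss, frames (38 71 16 70)
12 -> miss, evict 38, frames (71 16 70 12)
70 -> hit
38 -> miss, evict 71, frames (16 12 70 38)
12 -> hit
38 -> hit
18 -> miss, evict 16, frames (70 12 38 18)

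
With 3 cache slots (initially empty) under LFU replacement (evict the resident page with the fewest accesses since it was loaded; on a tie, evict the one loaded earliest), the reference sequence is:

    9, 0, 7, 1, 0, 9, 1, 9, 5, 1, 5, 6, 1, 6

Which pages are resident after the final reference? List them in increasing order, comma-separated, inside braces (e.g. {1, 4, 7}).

{1, 5, 6}

9 → fault, frames (9)
0 → fault, frames (9 0)
7 → fault, frames (9 0 7)
1 → fault, evict 9, frames (0 7 1)
0 → hit
9 → fault, evict 7, frames (0 1 9)
1 → hit
9 → hit
5 → fault, evict 0, frames (1 9 5)
1 → hit
5 → hit
6 → fault, evict 9, frames (1 5 6)
1 → hit
6 → hit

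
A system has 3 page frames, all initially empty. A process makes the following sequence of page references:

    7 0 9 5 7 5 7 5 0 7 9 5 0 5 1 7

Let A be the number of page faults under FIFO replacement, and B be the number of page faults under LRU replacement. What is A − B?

Under FIFO: F F F F F . . . F . F F . . F F → 10 faults.
Under LRU: F F F F F . . . F . F F F . F F → 11 faults.
A − B = 10 − 11 = -1.

-1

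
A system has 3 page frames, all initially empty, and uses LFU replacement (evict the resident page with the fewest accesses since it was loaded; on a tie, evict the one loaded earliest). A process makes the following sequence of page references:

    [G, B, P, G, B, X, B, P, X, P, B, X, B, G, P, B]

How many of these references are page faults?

9

G: miss, frames {G}
B: miss, frames {G,B}
P: miss, frames {G,B,P}
G: hit
B: hit
X: miss, evict P, frames {G,B,X}
B: hit
P: miss, evict X, frames {G,B,P}
X: miss, evict P, frames {G,B,X}
P: miss, evict X, frames {G,B,P}
B: hit
X: miss, evict P, frames {G,B,X}
B: hit
G: hit
P: miss, evict X, frames {G,B,P}
B: hit
Page faults: 9.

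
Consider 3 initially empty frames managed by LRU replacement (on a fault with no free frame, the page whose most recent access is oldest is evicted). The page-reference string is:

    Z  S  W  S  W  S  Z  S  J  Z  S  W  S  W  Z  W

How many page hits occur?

Z: miss, frames (Z)
S: miss, frames (Z S)
W: miss, frames (Z S W)
S: hit
W: hit
S: hit
Z: hit
S: hit
J: miss, evict W, frames (Z S J)
Z: hit
S: hit
W: miss, evict J, frames (Z S W)
S: hit
W: hit
Z: hit
W: hit
Hits: 11.

11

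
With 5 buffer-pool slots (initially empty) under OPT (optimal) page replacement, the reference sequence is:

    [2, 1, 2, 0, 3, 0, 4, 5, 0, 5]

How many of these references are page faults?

2 → fault, frames (2)
1 → fault, frames (2 1)
2 → hit
0 → fault, frames (2 1 0)
3 → fault, frames (2 1 0 3)
0 → hit
4 → fault, frames (2 1 0 3 4)
5 → fault, evict 4, frames (2 1 0 3 5)
0 → hit
5 → hit
Page faults: 6.

6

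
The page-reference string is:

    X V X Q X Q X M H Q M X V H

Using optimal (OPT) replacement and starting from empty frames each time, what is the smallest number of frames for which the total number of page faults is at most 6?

4

f=1: 14 faults
f=2: 8 faults
f=3: 7 faults
f=4: 6 faults
f=5: 5 faults
Smallest f with faults ≤ 6 is 4.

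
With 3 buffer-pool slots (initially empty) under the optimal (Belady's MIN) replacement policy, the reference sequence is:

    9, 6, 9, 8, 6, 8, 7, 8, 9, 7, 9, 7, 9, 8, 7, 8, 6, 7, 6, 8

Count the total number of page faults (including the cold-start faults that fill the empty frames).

5

9 → miss, frames (9)
6 → miss, frames (9 6)
9 → hit
8 → miss, frames (9 6 8)
6 → hit
8 → hit
7 → miss, evict 6, frames (9 8 7)
8 → hit
9 → hit
7 → hit
9 → hit
7 → hit
9 → hit
8 → hit
7 → hit
8 → hit
6 → miss, evict 9, frames (8 7 6)
7 → hit
6 → hit
8 → hit
Page faults: 5.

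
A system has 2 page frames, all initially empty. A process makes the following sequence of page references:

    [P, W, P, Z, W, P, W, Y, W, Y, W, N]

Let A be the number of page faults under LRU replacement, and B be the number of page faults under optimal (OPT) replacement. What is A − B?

Under LRU: F F . F F F . F . . . F → 7 faults.
Under OPT: F F . F . F . F . . . F → 6 faults.
A − B = 7 − 6 = 1.

1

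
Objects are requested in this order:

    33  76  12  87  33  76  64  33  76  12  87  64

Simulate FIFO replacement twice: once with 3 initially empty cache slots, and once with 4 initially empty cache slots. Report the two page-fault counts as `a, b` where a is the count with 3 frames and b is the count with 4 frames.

3 frames: F F F F F F F . . F F . → 9 faults.
4 frames: F F F F . . F F F F F F → 10 faults.
10 > 9: adding a frame increased faults — Belady's anomaly.

9, 10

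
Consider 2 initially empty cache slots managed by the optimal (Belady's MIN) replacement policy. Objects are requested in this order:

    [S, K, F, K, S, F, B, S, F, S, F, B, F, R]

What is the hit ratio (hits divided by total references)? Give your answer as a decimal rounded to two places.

S → miss, frames (S)
K → miss, frames (S K)
F → miss, evict S, frames (K F)
K → hit
S → miss, evict K, frames (F S)
F → hit
B → miss, evict F, frames (S B)
S → hit
F → miss, evict B, frames (S F)
S → hit
F → hit
B → miss, evict S, frames (F B)
F → hit
R → miss, evict B, frames (F R)
Hits: 6 of 14 references → 6/14 = 0.4286.

0.43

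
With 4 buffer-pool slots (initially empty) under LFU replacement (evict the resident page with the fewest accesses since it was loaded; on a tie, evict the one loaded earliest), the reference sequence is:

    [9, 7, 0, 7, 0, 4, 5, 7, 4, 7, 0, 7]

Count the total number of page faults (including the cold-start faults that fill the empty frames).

9: miss, frames (9)
7: miss, frames (9 7)
0: miss, frames (9 7 0)
7: hit
0: hit
4: miss, frames (9 7 0 4)
5: miss, evict 9, frames (7 0 4 5)
7: hit
4: hit
7: hit
0: hit
7: hit
Page faults: 5.

5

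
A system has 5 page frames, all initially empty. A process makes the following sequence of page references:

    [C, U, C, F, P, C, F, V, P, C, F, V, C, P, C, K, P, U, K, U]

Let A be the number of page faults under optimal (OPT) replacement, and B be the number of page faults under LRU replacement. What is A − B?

Under OPT: F F . F F . . F . . . . . . . F . . . . → 6 faults.
Under LRU: F F . F F . . F . . . . . . . F . F . . → 7 faults.
A − B = 6 − 7 = -1.

-1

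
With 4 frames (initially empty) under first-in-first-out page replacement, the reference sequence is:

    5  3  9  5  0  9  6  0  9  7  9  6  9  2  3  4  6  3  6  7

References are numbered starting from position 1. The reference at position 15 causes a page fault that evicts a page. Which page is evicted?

0

pos 1: 5: miss, frames [5]
pos 2: 3: miss, frames [5, 3]
pos 3: 9: miss, frames [5, 3, 9]
pos 4: 5: hit
pos 5: 0: miss, frames [5, 3, 9, 0]
pos 6: 9: hit
pos 7: 6: miss, evict 5, frames [3, 9, 0, 6]
pos 8: 0: hit
pos 9: 9: hit
pos 10: 7: miss, evict 3, frames [9, 0, 6, 7]
pos 11: 9: hit
pos 12: 6: hit
pos 13: 9: hit
pos 14: 2: miss, evict 9, frames [0, 6, 7, 2]
pos 15: 3: miss, evict 0, frames [6, 7, 2, 3]
At position 15, page 0 is evicted.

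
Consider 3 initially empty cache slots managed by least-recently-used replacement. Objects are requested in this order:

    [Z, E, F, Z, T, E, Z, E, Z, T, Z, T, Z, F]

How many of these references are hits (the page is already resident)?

8

Z -> fault, frames (Z)
E -> fault, frames (Z E)
F -> fault, frames (Z E F)
Z -> hit
T -> fault, evict E, frames (F Z T)
E -> fault, evict F, frames (Z T E)
Z -> hit
E -> hit
Z -> hit
T -> hit
Z -> hit
T -> hit
Z -> hit
F -> fault, evict E, frames (T Z F)
Hits: 8.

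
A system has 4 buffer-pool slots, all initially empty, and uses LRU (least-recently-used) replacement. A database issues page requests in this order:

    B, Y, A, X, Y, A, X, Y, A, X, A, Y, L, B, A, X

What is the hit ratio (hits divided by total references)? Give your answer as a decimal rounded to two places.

B: fault, frames {B}
Y: fault, frames {B,Y}
A: fault, frames {B,Y,A}
X: fault, frames {B,Y,A,X}
Y: hit
A: hit
X: hit
Y: hit
A: hit
X: hit
A: hit
Y: hit
L: fault, evict B, frames {X,A,Y,L}
B: fault, evict X, frames {A,Y,L,B}
A: hit
X: fault, evict Y, frames {L,B,A,X}
Hits: 9 of 16 references → 9/16 = 0.5625.

0.56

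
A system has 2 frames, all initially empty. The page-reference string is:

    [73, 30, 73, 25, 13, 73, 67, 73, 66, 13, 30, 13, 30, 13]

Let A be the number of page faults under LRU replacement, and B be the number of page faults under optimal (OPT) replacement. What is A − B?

Under LRU: F F . F F F F . F F F . . . → 9 faults.
Under OPT: F F . F F . F . F F F . . . → 8 faults.
A − B = 9 − 8 = 1.

1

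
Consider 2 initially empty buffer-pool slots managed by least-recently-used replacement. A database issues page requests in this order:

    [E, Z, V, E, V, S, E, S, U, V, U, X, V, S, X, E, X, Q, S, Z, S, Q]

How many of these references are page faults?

E -> fault, frames (E)
Z -> fault, frames (E Z)
V -> fault, evict E, frames (Z V)
E -> fault, evict Z, frames (V E)
V -> hit
S -> fault, evict E, frames (V S)
E -> fault, evict V, frames (S E)
S -> hit
U -> fault, evict E, frames (S U)
V -> fault, evict S, frames (U V)
U -> hit
X -> fault, evict V, frames (U X)
V -> fault, evict U, frames (X V)
S -> fault, evict X, frames (V S)
X -> fault, evict V, frames (S X)
E -> fault, evict S, frames (X E)
X -> hit
Q -> fault, evict E, frames (X Q)
S -> fault, evict X, frames (Q S)
Z -> fault, evict Q, frames (S Z)
S -> hit
Q -> fault, evict Z, frames (S Q)
Page faults: 17.

17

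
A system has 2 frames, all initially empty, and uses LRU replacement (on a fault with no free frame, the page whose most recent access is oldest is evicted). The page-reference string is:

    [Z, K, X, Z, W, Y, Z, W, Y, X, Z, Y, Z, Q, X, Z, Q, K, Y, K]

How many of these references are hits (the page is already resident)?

Z -> fault, frames {Z}
K -> fault, frames {Z,K}
X -> fault, evict Z, frames {K,X}
Z -> fault, evict K, frames {X,Z}
W -> fault, evict X, frames {Z,W}
Y -> fault, evict Z, frames {W,Y}
Z -> fault, evict W, frames {Y,Z}
W -> fault, evict Y, frames {Z,W}
Y -> fault, evict Z, frames {W,Y}
X -> fault, evict W, frames {Y,X}
Z -> fault, evict Y, frames {X,Z}
Y -> fault, evict X, frames {Z,Y}
Z -> hit
Q -> fault, evict Y, frames {Z,Q}
X -> fault, evict Z, frames {Q,X}
Z -> fault, evict Q, frames {X,Z}
Q -> fault, evict X, frames {Z,Q}
K -> fault, evict Z, frames {Q,K}
Y -> fault, evict Q, frames {K,Y}
K -> hit
Hits: 2.

2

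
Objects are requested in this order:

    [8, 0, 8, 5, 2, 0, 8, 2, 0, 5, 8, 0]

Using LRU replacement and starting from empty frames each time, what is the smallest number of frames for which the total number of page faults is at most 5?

4

f=1: 12 faults
f=2: 11 faults
f=3: 8 faults
f=4: 4 faults
Smallest f with faults ≤ 5 is 4.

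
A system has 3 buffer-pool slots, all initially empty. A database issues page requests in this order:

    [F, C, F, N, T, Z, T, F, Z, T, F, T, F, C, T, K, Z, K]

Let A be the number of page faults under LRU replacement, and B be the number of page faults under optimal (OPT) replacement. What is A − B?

Under LRU: F F . F F F . F . . . . . F . F F . → 9 faults.
Under OPT: F F . F F F . . . . . . . F . F . . → 7 faults.
A − B = 9 − 7 = 2.

2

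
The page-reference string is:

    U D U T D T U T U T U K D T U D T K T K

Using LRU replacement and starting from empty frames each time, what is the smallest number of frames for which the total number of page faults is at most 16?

2

f=1: 20 faults
f=2: 12 faults
f=3: 8 faults
f=4: 4 faults
Smallest f with faults ≤ 16 is 2.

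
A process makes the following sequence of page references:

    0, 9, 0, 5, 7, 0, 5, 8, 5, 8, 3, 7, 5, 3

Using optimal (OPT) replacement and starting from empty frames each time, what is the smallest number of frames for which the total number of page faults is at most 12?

2

f=1: 14 faults
f=2: 9 faults
f=3: 6 faults
f=4: 6 faults
f=5: 6 faults
f=6: 6 faults
Smallest f with faults ≤ 12 is 2.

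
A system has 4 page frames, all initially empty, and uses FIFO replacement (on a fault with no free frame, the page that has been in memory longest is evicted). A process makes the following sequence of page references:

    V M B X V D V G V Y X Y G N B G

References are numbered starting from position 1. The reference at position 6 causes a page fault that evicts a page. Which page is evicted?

V

pos 1: V → fault, frames {V}
pos 2: M → fault, frames {V,M}
pos 3: B → fault, frames {V,M,B}
pos 4: X → fault, frames {V,M,B,X}
pos 5: V → hit
pos 6: D → fault, evict V, frames {M,B,X,D}
At position 6, page V is evicted.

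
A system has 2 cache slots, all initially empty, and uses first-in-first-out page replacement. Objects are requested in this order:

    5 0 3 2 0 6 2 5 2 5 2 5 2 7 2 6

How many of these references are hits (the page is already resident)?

5 -> miss, frames [5]
0 -> miss, frames [5, 0]
3 -> miss, evict 5, frames [0, 3]
2 -> miss, evict 0, frames [3, 2]
0 -> miss, evict 3, frames [2, 0]
6 -> miss, evict 2, frames [0, 6]
2 -> miss, evict 0, frames [6, 2]
5 -> miss, evict 6, frames [2, 5]
2 -> hit
5 -> hit
2 -> hit
5 -> hit
2 -> hit
7 -> miss, evict 2, frames [5, 7]
2 -> miss, evict 5, frames [7, 2]
6 -> miss, evict 7, frames [2, 6]
Hits: 5.

5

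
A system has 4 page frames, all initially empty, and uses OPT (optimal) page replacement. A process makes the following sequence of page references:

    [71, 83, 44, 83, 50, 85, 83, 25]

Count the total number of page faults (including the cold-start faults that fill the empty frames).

6

71: miss, frames {71}
83: miss, frames {71,83}
44: miss, frames {71,83,44}
83: hit
50: miss, frames {71,83,44,50}
85: miss, evict 50, frames {71,83,44,85}
83: hit
25: miss, evict 85, frames {71,83,44,25}
Page faults: 6.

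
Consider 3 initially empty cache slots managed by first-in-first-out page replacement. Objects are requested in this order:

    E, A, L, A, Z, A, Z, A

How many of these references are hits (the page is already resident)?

E -> miss, frames (E)
A -> miss, frames (E A)
L -> miss, frames (E A L)
A -> hit
Z -> miss, evict E, frames (A L Z)
A -> hit
Z -> hit
A -> hit
Hits: 4.

4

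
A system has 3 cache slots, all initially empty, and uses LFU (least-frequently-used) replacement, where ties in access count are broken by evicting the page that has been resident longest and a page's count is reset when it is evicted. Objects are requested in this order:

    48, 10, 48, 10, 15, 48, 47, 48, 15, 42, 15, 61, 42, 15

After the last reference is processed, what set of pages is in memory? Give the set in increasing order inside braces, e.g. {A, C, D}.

{10, 15, 48}

48: miss, frames [48]
10: miss, frames [48, 10]
48: hit
10: hit
15: miss, frames [48, 10, 15]
48: hit
47: miss, evict 15, frames [48, 10, 47]
48: hit
15: miss, evict 47, frames [48, 10, 15]
42: miss, evict 15, frames [48, 10, 42]
15: miss, evict 42, frames [48, 10, 15]
61: miss, evict 15, frames [48, 10, 61]
42: miss, evict 61, frames [48, 10, 42]
15: miss, evict 42, frames [48, 10, 15]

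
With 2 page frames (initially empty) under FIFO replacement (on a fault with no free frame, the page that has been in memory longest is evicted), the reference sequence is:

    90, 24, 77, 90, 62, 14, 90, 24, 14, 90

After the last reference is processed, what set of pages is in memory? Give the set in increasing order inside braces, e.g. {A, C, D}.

{14, 90}

90 -> fault, frames [90]
24 -> fault, frames [90, 24]
77 -> fault, evict 90, frames [24, 77]
90 -> fault, evict 24, frames [77, 90]
62 -> fault, evict 77, frames [90, 62]
14 -> fault, evict 90, frames [62, 14]
90 -> fault, evict 62, frames [14, 90]
24 -> fault, evict 14, frames [90, 24]
14 -> fault, evict 90, frames [24, 14]
90 -> fault, evict 24, frames [14, 90]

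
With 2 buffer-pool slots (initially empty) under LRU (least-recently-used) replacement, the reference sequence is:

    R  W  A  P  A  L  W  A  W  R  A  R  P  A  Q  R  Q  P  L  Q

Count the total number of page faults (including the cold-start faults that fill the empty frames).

16

R → miss, frames [R]
W → miss, frames [R, W]
A → miss, evict R, frames [W, A]
P → miss, evict W, frames [A, P]
A → hit
L → miss, evict P, frames [A, L]
W → miss, evict A, frames [L, W]
A → miss, evict L, frames [W, A]
W → hit
R → miss, evict A, frames [W, R]
A → miss, evict W, frames [R, A]
R → hit
P → miss, evict A, frames [R, P]
A → miss, evict R, frames [P, A]
Q → miss, evict P, frames [A, Q]
R → miss, evict A, frames [Q, R]
Q → hit
P → miss, evict R, frames [Q, P]
L → miss, evict Q, frames [P, L]
Q → miss, evict P, frames [L, Q]
Page faults: 16.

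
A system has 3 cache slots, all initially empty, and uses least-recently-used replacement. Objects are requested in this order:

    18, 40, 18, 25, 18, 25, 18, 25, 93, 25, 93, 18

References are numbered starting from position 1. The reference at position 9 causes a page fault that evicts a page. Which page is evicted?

40

pos 1: 18 -> miss, frames (18)
pos 2: 40 -> miss, frames (18 40)
pos 3: 18 -> hit
pos 4: 25 -> miss, frames (40 18 25)
pos 5: 18 -> hit
pos 6: 25 -> hit
pos 7: 18 -> hit
pos 8: 25 -> hit
pos 9: 93 -> miss, evict 40, frames (18 25 93)
At position 9, page 40 is evicted.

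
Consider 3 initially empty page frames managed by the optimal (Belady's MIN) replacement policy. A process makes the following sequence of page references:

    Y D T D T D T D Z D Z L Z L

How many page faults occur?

Y → fault, frames (Y)
D → fault, frames (Y D)
T → fault, frames (Y D T)
D → hit
T → hit
D → hit
T → hit
D → hit
Z → fault, evict T, frames (Y D Z)
D → hit
Z → hit
L → fault, evict D, frames (Y Z L)
Z → hit
L → hit
Page faults: 5.

5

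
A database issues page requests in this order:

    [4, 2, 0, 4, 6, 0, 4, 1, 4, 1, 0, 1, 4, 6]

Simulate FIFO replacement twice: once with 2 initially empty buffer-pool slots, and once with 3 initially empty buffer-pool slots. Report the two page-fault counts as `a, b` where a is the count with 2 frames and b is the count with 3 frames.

2 frames: F F F F F F F F . . F . F F → 11 faults.
3 frames: F F F . F . F F . . F . . F → 8 faults.
8 < 11: adding a frame reduced faults, as is typical.

11, 8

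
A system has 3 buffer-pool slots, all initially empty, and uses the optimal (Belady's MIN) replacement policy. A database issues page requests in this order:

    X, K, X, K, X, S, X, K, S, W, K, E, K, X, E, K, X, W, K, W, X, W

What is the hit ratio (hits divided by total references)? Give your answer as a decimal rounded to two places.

0.73

X: miss, frames [X]
K: miss, frames [X, K]
X: hit
K: hit
X: hit
S: miss, frames [X, K, S]
X: hit
K: hit
S: hit
W: miss, evict S, frames [X, K, W]
K: hit
E: miss, evict W, frames [X, K, E]
K: hit
X: hit
E: hit
K: hit
X: hit
W: miss, evict E, frames [X, K, W]
K: hit
W: hit
X: hit
W: hit
Hits: 16 of 22 references → 16/22 = 0.7273.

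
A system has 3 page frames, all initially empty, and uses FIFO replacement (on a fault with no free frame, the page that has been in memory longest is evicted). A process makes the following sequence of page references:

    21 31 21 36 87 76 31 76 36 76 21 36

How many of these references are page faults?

21 → miss, frames {21}
31 → miss, frames {21,31}
21 → hit
36 → miss, frames {21,31,36}
87 → miss, evict 21, frames {31,36,87}
76 → miss, evict 31, frames {36,87,76}
31 → miss, evict 36, frames {87,76,31}
76 → hit
36 → miss, evict 87, frames {76,31,36}
76 → hit
21 → miss, evict 76, frames {31,36,21}
36 → hit
Page faults: 8.

8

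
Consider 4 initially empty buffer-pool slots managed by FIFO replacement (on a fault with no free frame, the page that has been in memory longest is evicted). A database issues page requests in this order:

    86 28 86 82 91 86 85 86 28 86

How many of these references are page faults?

86 → fault, frames (86)
28 → fault, frames (86 28)
86 → hit
82 → fault, frames (86 28 82)
91 → fault, frames (86 28 82 91)
86 → hit
85 → fault, evict 86, frames (28 82 91 85)
86 → fault, evict 28, frames (82 91 85 86)
28 → fault, evict 82, frames (91 85 86 28)
86 → hit
Page faults: 7.

7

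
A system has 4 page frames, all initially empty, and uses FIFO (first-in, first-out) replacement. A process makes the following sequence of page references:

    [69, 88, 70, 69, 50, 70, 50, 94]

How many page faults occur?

5

69: miss, frames [69]
88: miss, frames [69, 88]
70: miss, frames [69, 88, 70]
69: hit
50: miss, frames [69, 88, 70, 50]
70: hit
50: hit
94: miss, evict 69, frames [88, 70, 50, 94]
Page faults: 5.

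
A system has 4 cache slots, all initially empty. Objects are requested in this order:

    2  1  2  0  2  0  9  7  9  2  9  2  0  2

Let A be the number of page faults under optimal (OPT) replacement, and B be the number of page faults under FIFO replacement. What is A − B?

Under OPT: F F . F . . F F . . . . . . → 5 faults.
Under FIFO: F F . F . . F F . F . . . . → 6 faults.
A − B = 5 − 6 = -1.

-1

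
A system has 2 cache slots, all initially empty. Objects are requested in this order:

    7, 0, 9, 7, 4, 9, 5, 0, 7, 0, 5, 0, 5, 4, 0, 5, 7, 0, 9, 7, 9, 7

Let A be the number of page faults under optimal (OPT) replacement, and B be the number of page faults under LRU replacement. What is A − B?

-5

Under OPT: F F F . F . F F F . F . . F . F F . F . . . → 12 faults.
Under LRU: F F F F F F F F F . F . . F F F F F F F . . → 17 faults.
A − B = 12 − 17 = -5.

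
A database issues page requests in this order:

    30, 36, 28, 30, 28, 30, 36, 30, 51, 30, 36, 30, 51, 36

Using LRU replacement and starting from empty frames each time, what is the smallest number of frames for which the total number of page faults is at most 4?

3

f=1: 14 faults
f=2: 9 faults
f=3: 4 faults
f=4: 4 faults
Smallest f with faults ≤ 4 is 3.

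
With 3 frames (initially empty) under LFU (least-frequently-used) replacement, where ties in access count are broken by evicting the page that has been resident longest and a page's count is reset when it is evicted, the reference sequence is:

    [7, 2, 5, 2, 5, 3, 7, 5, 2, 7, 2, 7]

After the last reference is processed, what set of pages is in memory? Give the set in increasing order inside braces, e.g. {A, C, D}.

{2, 5, 7}

7 -> fault, frames (7)
2 -> fault, frames (7 2)
5 -> fault, frames (7 2 5)
2 -> hit
5 -> hit
3 -> fault, evict 7, frames (2 5 3)
7 -> fault, evict 3, frames (2 5 7)
5 -> hit
2 -> hit
7 -> hit
2 -> hit
7 -> hit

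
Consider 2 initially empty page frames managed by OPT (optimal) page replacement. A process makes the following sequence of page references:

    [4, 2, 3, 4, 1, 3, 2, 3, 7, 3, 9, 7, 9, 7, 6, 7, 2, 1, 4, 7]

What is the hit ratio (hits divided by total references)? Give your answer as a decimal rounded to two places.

4 -> fault, frames [4]
2 -> fault, frames [4, 2]
3 -> fault, evict 2, frames [4, 3]
4 -> hit
1 -> fault, evict 4, frames [3, 1]
3 -> hit
2 -> fault, evict 1, frames [3, 2]
3 -> hit
7 -> fault, evict 2, frames [3, 7]
3 -> hit
9 -> fault, evict 3, frames [7, 9]
7 -> hit
9 -> hit
7 -> hit
6 -> fault, evict 9, frames [7, 6]
7 -> hit
2 -> fault, evict 6, frames [7, 2]
1 -> fault, evict 2, frames [7, 1]
4 -> fault, evict 1, frames [7, 4]
7 -> hit
Hits: 9 of 20 references → 9/20 = 0.4500.

0.45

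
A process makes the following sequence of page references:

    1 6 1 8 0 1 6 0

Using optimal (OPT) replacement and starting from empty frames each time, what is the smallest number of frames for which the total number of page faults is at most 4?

3

f=1: 8 faults
f=2: 5 faults
f=3: 4 faults
f=4: 4 faults
Smallest f with faults ≤ 4 is 3.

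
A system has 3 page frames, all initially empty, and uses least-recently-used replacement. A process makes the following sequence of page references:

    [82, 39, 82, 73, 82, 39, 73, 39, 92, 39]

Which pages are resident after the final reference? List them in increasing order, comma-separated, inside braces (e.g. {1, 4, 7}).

{39, 73, 92}

82 -> miss, frames (82)
39 -> miss, frames (82 39)
82 -> hit
73 -> miss, frames (39 82 73)
82 -> hit
39 -> hit
73 -> hit
39 -> hit
92 -> miss, evict 82, frames (73 39 92)
39 -> hit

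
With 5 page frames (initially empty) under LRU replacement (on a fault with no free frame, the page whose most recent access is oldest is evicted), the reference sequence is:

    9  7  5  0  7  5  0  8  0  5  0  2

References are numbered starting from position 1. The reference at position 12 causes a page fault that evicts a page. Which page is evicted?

9

pos 1: 9 → fault, frames (9)
pos 2: 7 → fault, frames (9 7)
pos 3: 5 → fault, frames (9 7 5)
pos 4: 0 → fault, frames (9 7 5 0)
pos 5: 7 → hit
pos 6: 5 → hit
pos 7: 0 → hit
pos 8: 8 → fault, frames (9 7 5 0 8)
pos 9: 0 → hit
pos 10: 5 → hit
pos 11: 0 → hit
pos 12: 2 → fault, evict 9, frames (7 8 5 0 2)
At position 12, page 9 is evicted.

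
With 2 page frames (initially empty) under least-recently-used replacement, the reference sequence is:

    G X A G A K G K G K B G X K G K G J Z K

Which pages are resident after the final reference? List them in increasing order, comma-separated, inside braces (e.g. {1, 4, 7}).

G -> miss, frames [G]
X -> miss, frames [G, X]
A -> miss, evict G, frames [X, A]
G -> miss, evict X, frames [A, G]
A -> hit
K -> miss, evict G, frames [A, K]
G -> miss, evict A, frames [K, G]
K -> hit
G -> hit
K -> hit
B -> miss, evict G, frames [K, B]
G -> miss, evict K, frames [B, G]
X -> miss, evict B, frames [G, X]
K -> miss, evict G, frames [X, K]
G -> miss, evict X, frames [K, G]
K -> hit
G -> hit
J -> miss, evict K, frames [G, J]
Z -> miss, evict G, frames [J, Z]
K -> miss, evict J, frames [Z, K]

{K, Z}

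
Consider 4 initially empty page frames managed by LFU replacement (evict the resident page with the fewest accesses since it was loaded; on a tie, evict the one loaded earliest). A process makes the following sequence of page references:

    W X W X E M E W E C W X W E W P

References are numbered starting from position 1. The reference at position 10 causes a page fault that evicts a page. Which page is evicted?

pos 1: W -> fault, frames (W)
pos 2: X -> fault, frames (W X)
pos 3: W -> hit
pos 4: X -> hit
pos 5: E -> fault, frames (W X E)
pos 6: M -> fault, frames (W X E M)
pos 7: E -> hit
pos 8: W -> hit
pos 9: E -> hit
pos 10: C -> fault, evict M, frames (W X E C)
At position 10, page M is evicted.

M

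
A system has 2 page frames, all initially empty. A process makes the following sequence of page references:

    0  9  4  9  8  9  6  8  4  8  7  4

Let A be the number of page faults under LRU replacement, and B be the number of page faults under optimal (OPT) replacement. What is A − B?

2

Under LRU: F F F . F . F F F . F F → 9 faults.
Under OPT: F F F . F . F . F . F . → 7 faults.
A − B = 9 − 7 = 2.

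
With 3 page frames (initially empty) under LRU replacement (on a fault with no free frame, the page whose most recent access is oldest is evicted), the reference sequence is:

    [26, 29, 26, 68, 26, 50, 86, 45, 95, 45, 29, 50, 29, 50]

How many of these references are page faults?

26 → fault, frames (26)
29 → fault, frames (26 29)
26 → hit
68 → fault, frames (29 26 68)
26 → hit
50 → fault, evict 29, frames (68 26 50)
86 → fault, evict 68, frames (26 50 86)
45 → fault, evict 26, frames (50 86 45)
95 → fault, evict 50, frames (86 45 95)
45 → hit
29 → fault, evict 86, frames (95 45 29)
50 → fault, evict 95, frames (45 29 50)
29 → hit
50 → hit
Page faults: 9.

9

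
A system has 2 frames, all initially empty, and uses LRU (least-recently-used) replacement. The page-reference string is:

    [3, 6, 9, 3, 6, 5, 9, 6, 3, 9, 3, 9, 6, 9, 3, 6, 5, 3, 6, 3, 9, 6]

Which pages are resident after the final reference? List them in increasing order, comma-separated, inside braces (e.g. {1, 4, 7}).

{6, 9}

3 -> fault, frames (3)
6 -> fault, frames (3 6)
9 -> fault, evict 3, frames (6 9)
3 -> fault, evict 6, frames (9 3)
6 -> fault, evict 9, frames (3 6)
5 -> fault, evict 3, frames (6 5)
9 -> fault, evict 6, frames (5 9)
6 -> fault, evict 5, frames (9 6)
3 -> fault, evict 9, frames (6 3)
9 -> fault, evict 6, frames (3 9)
3 -> hit
9 -> hit
6 -> fault, evict 3, frames (9 6)
9 -> hit
3 -> fault, evict 6, frames (9 3)
6 -> fault, evict 9, frames (3 6)
5 -> fault, evict 3, frames (6 5)
3 -> fault, evict 6, frames (5 3)
6 -> fault, evict 5, frames (3 6)
3 -> hit
9 -> fault, evict 6, frames (3 9)
6 -> fault, evict 3, frames (9 6)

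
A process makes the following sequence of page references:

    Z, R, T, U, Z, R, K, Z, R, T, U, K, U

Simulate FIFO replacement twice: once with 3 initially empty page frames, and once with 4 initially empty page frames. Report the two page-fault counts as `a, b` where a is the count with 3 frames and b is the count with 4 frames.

9, 10

3 frames: F F F F F F F . . F F . . → 9 faults.
4 frames: F F F F . . F F F F F F . → 10 faults.
10 > 9: adding a frame increased faults — Belady's anomaly.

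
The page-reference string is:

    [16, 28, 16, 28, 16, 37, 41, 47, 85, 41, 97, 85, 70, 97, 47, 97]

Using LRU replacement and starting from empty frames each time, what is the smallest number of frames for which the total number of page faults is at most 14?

2

f=1: 16 faults
f=2: 12 faults
f=3: 9 faults
f=4: 9 faults
f=5: 8 faults
f=6: 8 faults
f=7: 8 faults
f=8: 8 faults
Smallest f with faults ≤ 14 is 2.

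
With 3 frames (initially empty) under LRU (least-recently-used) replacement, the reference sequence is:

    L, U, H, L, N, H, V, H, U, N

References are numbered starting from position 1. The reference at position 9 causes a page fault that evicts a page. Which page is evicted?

pos 1: L -> fault, frames [L]
pos 2: U -> fault, frames [L, U]
pos 3: H -> fault, frames [L, U, H]
pos 4: L -> hit
pos 5: N -> fault, evict U, frames [H, L, N]
pos 6: H -> hit
pos 7: V -> fault, evict L, frames [N, H, V]
pos 8: H -> hit
pos 9: U -> fault, evict N, frames [V, H, U]
At position 9, page N is evicted.

N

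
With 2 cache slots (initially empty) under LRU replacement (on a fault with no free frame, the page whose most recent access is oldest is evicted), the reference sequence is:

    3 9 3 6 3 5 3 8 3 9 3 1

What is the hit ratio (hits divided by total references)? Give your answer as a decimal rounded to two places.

0.42

3 → fault, frames [3]
9 → fault, frames [3, 9]
3 → hit
6 → fault, evict 9, frames [3, 6]
3 → hit
5 → fault, evict 6, frames [3, 5]
3 → hit
8 → fault, evict 5, frames [3, 8]
3 → hit
9 → fault, evict 8, frames [3, 9]
3 → hit
1 → fault, evict 9, frames [3, 1]
Hits: 5 of 12 references → 5/12 = 0.4167.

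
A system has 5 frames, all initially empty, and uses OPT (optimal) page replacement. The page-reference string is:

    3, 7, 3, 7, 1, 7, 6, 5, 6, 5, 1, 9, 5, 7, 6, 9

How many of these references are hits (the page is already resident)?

3 -> fault, frames [3]
7 -> fault, frames [3, 7]
3 -> hit
7 -> hit
1 -> fault, frames [3, 7, 1]
7 -> hit
6 -> fault, frames [3, 7, 1, 6]
5 -> fault, frames [3, 7, 1, 6, 5]
6 -> hit
5 -> hit
1 -> hit
9 -> fault, evict 1, frames [3, 7, 6, 5, 9]
5 -> hit
7 -> hit
6 -> hit
9 -> hit
Hits: 10.

10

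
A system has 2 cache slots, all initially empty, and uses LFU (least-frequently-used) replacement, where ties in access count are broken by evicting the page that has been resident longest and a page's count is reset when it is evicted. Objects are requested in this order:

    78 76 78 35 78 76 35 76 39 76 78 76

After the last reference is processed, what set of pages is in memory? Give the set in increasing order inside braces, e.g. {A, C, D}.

{76, 78}

78 → miss, frames (78)
76 → miss, frames (78 76)
78 → hit
35 → miss, evict 76, frames (78 35)
78 → hit
76 → miss, evict 35, frames (78 76)
35 → miss, evict 76, frames (78 35)
76 → miss, evict 35, frames (78 76)
39 → miss, evict 76, frames (78 39)
76 → miss, evict 39, frames (78 76)
78 → hit
76 → hit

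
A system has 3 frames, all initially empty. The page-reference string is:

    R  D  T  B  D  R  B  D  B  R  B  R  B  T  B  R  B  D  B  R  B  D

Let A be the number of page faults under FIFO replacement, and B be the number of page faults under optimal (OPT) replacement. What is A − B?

4

Under FIFO: F F F F . F . F . . . . . F F F . F . . . . → 10 faults.
Under OPT: F F F F . . . . . . . . . F . . . F . . . . → 6 faults.
A − B = 10 − 6 = 4.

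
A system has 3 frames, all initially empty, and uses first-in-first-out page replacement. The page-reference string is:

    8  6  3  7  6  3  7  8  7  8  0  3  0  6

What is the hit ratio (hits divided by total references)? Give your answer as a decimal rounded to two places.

0.43

8: fault, frames {8}
6: fault, frames {8,6}
3: fault, frames {8,6,3}
7: fault, evict 8, frames {6,3,7}
6: hit
3: hit
7: hit
8: fault, evict 6, frames {3,7,8}
7: hit
8: hit
0: fault, evict 3, frames {7,8,0}
3: fault, evict 7, frames {8,0,3}
0: hit
6: fault, evict 8, frames {0,3,6}
Hits: 6 of 14 references → 6/14 = 0.4286.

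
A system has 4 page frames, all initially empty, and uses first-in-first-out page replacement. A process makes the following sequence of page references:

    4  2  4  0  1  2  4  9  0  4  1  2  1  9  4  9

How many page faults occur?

7

4: miss, frames {4}
2: miss, frames {4,2}
4: hit
0: miss, frames {4,2,0}
1: miss, frames {4,2,0,1}
2: hit
4: hit
9: miss, evict 4, frames {2,0,1,9}
0: hit
4: miss, evict 2, frames {0,1,9,4}
1: hit
2: miss, evict 0, frames {1,9,4,2}
1: hit
9: hit
4: hit
9: hit
Page faults: 7.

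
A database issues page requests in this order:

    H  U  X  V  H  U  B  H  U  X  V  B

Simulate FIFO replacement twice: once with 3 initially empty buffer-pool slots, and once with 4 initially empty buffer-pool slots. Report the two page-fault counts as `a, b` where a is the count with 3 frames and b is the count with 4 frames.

9, 10

3 frames: F F F F F F F . . F F . → 9 faults.
4 frames: F F F F . . F F F F F F → 10 faults.
10 > 9: adding a frame increased faults — Belady's anomaly.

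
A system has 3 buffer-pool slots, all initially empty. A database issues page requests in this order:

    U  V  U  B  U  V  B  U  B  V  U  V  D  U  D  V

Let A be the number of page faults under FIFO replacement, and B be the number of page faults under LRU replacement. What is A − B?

2

Under FIFO: F F . F . . . . . . . . F F . F → 6 faults.
Under LRU: F F . F . . . . . . . . F . . . → 4 faults.
A − B = 6 − 4 = 2.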